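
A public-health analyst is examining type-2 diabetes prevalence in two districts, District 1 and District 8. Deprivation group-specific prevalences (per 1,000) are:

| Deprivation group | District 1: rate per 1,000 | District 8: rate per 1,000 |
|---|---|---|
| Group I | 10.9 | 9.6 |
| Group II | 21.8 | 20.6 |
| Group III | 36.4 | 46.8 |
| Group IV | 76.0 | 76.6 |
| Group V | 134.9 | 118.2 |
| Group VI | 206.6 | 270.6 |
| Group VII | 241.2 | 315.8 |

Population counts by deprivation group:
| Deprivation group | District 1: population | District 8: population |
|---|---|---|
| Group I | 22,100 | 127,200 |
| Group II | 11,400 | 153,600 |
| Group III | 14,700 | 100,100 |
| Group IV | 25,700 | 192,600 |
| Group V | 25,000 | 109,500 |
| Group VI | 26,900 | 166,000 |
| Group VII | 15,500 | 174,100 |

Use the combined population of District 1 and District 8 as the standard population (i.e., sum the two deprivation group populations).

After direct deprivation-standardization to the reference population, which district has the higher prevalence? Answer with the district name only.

Combined standard total = 1,164,400; weights = 0.1282, 0.1417, 0.0986, 0.1875, 0.1155, 0.1657, 0.1628.
District 1: 0.1282×10.9 + 0.1417×21.8 + 0.0986×36.4 + 0.1875×76.0 + 0.1155×134.9 + 0.1657×206.6 + 0.1628×241.2 = 111.4072 per 1,000.
District 8: 0.1282×9.6 + 0.1417×20.6 + 0.0986×46.8 + 0.1875×76.6 + 0.1155×118.2 + 0.1657×270.6 + 0.1628×315.8 = 133.0290 per 1,000.

District 8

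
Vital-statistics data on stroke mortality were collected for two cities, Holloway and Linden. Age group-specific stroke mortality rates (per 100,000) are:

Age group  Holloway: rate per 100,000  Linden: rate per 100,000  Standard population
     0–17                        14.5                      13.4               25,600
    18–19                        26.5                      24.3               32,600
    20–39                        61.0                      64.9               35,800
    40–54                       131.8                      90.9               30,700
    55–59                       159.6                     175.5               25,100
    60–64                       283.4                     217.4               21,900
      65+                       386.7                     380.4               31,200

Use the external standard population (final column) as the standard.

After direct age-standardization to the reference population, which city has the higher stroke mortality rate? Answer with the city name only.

Holloway

Standard total = 202,900; weights = 0.1262, 0.1607, 0.1764, 0.1513, 0.1237, 0.1079, 0.1538.
Holloway: 0.1262×14.5 + 0.1607×26.5 + 0.1764×61.0 + 0.1513×131.8 + 0.1237×159.6 + 0.1079×283.4 + 0.1538×386.7 = 146.5876 per 100,000.
Linden: 0.1262×13.4 + 0.1607×24.3 + 0.1764×64.9 + 0.1513×90.9 + 0.1237×175.5 + 0.1079×217.4 + 0.1538×380.4 = 134.4695 per 100,000.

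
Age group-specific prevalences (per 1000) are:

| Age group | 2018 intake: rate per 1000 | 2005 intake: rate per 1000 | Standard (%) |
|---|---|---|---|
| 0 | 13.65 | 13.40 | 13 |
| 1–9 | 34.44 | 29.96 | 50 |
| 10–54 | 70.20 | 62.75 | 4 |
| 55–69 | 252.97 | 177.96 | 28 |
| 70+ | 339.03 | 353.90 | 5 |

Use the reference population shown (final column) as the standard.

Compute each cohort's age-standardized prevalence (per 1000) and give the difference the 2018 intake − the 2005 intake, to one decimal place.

Standard weights: 0.13, 0.50, 0.04, 0.28, 0.05.
The 2018 intake: 0.1300×13.65 + 0.5000×34.44 + 0.0400×70.20 + 0.2800×252.97 + 0.0500×339.03 = 109.5856 per 1000.
The 2005 intake: 0.1300×13.40 + 0.5000×29.96 + 0.0400×62.75 + 0.2800×177.96 + 0.0500×353.90 = 86.7558 per 1000.
Difference = 109.5856 − 86.7558 = 22.8298.

22.8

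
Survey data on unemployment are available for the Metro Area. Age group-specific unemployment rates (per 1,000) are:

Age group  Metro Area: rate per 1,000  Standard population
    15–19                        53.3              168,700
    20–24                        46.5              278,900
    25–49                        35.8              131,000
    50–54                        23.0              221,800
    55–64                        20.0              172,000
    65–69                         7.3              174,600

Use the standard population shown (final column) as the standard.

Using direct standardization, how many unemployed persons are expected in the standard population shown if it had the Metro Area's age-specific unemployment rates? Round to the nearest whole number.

36466

Expected unemployed persons = Σ (standard pop × age-specific rate ÷ 1,000)
= 168,700×53.3/1,000 + 278,900×46.5/1,000 + 131,000×35.8/1,000 + 221,800×23.0/1,000 + 172,000×20.0/1,000 + 174,600×7.3/1,000
= 8991.71 + 12968.85 + 4689.80 + 5101.40 + 3440.00 + 1274.58 = 36466.34.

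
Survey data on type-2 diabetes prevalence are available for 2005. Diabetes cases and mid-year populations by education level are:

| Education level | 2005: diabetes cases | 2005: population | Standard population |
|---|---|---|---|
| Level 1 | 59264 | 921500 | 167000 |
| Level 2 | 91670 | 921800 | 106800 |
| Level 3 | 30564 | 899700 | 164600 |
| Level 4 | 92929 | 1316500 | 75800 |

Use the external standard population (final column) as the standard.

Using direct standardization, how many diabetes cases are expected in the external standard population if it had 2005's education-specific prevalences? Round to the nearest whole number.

32303

Education-specific rates per 1000 for 2005: 64.313, 99.447, 33.971, 70.588.
Expected diabetes cases = Σ (standard pop × education-specific rate ÷ 1000)
= 167000×64.313/1000 + 106800×99.447/1000 + 164600×33.971/1000 + 75800×70.588/1000
= 10740.19 + 10620.91 + 5591.68 + 5350.56 = 32303.35.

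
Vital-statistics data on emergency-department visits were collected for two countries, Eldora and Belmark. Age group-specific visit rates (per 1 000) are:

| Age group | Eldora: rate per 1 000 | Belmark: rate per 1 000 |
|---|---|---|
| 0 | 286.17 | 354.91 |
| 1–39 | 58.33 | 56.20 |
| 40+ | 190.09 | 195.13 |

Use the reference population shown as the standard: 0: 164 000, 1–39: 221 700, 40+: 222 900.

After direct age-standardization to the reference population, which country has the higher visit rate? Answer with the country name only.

Belmark

Standard total = 608 600; weights = 0.2695, 0.3643, 0.3663.
Eldora: 0.2695×286.17 + 0.3643×58.33 + 0.3663×190.09 = 167.9834 per 1 000.
Belmark: 0.2695×354.91 + 0.3643×56.20 + 0.3663×195.13 = 187.5768 per 1 000.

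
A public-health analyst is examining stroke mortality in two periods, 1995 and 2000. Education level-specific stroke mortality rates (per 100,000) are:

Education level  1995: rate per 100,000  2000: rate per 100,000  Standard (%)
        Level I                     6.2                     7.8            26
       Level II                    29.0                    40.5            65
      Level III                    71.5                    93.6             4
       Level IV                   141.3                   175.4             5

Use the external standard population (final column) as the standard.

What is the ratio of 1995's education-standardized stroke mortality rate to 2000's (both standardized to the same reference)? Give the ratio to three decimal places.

Standard weights: 0.26, 0.65, 0.04, 0.05.
1995: 0.2600×6.2 + 0.6500×29.0 + 0.0400×71.5 + 0.0500×141.3 = 30.3870 per 100,000.
2000: 0.2600×7.8 + 0.6500×40.5 + 0.0400×93.6 + 0.0500×175.4 = 40.8670 per 100,000.
Ratio = 30.3870 ÷ 40.8670 = 0.74356.

0.744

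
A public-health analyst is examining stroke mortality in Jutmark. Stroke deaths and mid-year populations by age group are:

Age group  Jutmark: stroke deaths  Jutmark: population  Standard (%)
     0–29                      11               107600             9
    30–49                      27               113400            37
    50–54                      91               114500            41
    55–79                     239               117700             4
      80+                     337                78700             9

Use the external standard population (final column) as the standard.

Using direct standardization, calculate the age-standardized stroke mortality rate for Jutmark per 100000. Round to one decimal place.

89.0

Age-specific rates per 100000 for Jutmark: 10.22, 23.81, 79.48, 203.06, 428.21.
Standard weights: 0.09, 0.37, 0.41, 0.04, 0.09.
Standardized rate: 0.0900×10.22 + 0.3700×23.81 + 0.4100×79.48 + 0.0400×203.06 + 0.0900×428.21 = 88.9759 per 100000.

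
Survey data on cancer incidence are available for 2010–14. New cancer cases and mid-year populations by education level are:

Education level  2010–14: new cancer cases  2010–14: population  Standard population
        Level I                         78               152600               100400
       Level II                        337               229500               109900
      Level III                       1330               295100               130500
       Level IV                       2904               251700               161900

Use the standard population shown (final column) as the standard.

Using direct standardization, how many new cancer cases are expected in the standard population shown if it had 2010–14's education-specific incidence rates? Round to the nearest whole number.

Education-specific rates per 100000 for 2010–14: 51.11, 146.84, 450.69, 1153.75.
Expected new cancer cases = Σ (standard pop × education-specific rate ÷ 100000)
= 100400×51.11/100000 + 109900×146.84/100000 + 130500×450.69/100000 + 161900×1153.75/100000
= 51.32 + 161.38 + 588.16 + 1867.93 = 2668.78.

2669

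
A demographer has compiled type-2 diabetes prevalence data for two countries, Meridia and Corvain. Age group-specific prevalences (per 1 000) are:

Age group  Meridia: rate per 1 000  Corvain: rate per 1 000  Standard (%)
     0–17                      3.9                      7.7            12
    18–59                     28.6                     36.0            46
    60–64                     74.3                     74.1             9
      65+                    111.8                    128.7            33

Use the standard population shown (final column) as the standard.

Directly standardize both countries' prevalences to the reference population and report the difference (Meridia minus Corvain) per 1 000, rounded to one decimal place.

-9.4

Standard weights: 0.12, 0.46, 0.09, 0.33.
Meridia: 0.1200×3.9 + 0.4600×28.6 + 0.0900×74.3 + 0.3300×111.8 = 57.2050 per 1 000.
Corvain: 0.1200×7.7 + 0.4600×36.0 + 0.0900×74.1 + 0.3300×128.7 = 66.6240 per 1 000.
Difference = 57.2050 − 66.6240 = -9.4190.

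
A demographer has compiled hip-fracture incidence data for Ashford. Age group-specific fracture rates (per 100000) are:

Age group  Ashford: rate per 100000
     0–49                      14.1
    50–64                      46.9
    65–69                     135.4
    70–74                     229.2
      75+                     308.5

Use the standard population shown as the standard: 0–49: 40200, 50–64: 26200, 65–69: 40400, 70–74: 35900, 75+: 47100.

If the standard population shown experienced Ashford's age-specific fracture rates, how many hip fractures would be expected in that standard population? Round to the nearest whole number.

Expected hip fractures = Σ (standard pop × age-specific rate ÷ 100000)
= 40200×14.1/100000 + 26200×46.9/100000 + 40400×135.4/100000 + 35900×229.2/100000 + 47100×308.5/100000
= 5.67 + 12.29 + 54.70 + 82.28 + 145.30 = 300.24.

300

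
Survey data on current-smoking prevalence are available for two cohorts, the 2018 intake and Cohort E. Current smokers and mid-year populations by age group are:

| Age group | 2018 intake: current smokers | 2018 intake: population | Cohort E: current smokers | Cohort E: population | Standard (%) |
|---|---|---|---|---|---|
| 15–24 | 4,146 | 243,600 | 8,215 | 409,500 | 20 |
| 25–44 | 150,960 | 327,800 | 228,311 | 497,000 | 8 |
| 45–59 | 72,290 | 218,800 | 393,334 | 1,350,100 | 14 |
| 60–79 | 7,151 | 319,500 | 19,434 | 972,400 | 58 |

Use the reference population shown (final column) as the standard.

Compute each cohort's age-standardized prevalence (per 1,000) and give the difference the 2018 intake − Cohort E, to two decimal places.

6.34

Age-specific rates per 1,000 for the 2018 intake: 17.020, 460.525, 330.393, 22.382.
For Cohort E: 20.061, 459.378, 291.337, 19.986.
Standard weights: 0.20, 0.08, 0.14, 0.58.
The 2018 intake: 0.2000×17.020 + 0.0800×460.525 + 0.1400×330.393 + 0.5800×22.382 = 99.4824 per 1,000.
Cohort E: 0.2000×20.061 + 0.0800×459.378 + 0.1400×291.337 + 0.5800×19.986 = 93.1413 per 1,000.
Difference = 99.4824 − 93.1413 = 6.3411.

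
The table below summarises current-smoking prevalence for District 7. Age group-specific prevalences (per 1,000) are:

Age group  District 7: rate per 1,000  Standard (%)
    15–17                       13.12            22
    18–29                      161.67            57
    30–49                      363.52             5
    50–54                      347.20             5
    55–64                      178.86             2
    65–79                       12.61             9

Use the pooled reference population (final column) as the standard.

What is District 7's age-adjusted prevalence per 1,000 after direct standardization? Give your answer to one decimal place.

135.3

Standard weights: 0.22, 0.57, 0.05, 0.05, 0.02, 0.09.
Standardized rate: 0.2200×13.12 + 0.5700×161.67 + 0.0500×363.52 + 0.0500×347.20 + 0.0200×178.86 + 0.0900×12.61 = 135.2864 per 1,000.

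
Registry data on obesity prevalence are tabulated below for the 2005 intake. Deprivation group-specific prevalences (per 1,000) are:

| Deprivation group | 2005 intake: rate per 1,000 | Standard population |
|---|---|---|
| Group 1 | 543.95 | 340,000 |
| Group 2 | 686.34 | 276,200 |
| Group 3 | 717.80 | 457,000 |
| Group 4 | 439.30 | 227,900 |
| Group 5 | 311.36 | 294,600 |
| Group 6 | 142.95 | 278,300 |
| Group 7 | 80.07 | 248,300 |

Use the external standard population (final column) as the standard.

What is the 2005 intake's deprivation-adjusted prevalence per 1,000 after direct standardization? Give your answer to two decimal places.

449.54

Standard total = 2,122,300; weights = 0.1602, 0.1301, 0.2153, 0.1074, 0.1388, 0.1311, 0.1170.
Standardized rate: 0.1602×543.95 + 0.1301×686.34 + 0.2153×717.80 + 0.1074×439.30 + 0.1388×311.36 + 0.1311×142.95 + 0.1170×80.07 = 449.5369 per 1,000.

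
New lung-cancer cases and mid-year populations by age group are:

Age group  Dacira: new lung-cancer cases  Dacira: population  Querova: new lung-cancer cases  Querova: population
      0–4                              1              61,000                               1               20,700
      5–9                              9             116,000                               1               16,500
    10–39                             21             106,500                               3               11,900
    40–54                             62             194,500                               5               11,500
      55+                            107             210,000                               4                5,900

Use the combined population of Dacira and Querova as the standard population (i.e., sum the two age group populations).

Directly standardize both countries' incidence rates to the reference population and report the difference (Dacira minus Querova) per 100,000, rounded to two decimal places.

Age-specific rates per 100,000 for Dacira: 1.64, 7.76, 19.72, 31.88, 50.95.
For Querova: 4.83, 6.06, 25.21, 43.48, 67.80.
Combined standard total = 754,500; weights = 0.1083, 0.1756, 0.1569, 0.2730, 0.2861.
Dacira: 0.1083×1.64 + 0.1756×7.76 + 0.1569×19.72 + 0.2730×31.88 + 0.2861×50.95 = 27.9176 per 100,000.
Querova: 0.1083×4.83 + 0.1756×6.06 + 0.1569×25.21 + 0.2730×43.48 + 0.2861×67.80 = 36.8143 per 100,000.
Difference = 27.9176 − 36.8143 = -8.8968.

-8.90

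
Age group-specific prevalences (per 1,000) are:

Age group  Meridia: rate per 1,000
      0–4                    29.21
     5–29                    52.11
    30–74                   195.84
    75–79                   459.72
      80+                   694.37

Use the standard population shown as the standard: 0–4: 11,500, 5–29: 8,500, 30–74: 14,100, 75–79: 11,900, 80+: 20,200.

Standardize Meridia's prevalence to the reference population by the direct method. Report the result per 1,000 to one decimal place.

Standard total = 66,200; weights = 0.1737, 0.1284, 0.2130, 0.1798, 0.3051.
Standardized rate: 0.1737×29.21 + 0.1284×52.11 + 0.2130×195.84 + 0.1798×459.72 + 0.3051×694.37 = 347.9930 per 1,000.

348.0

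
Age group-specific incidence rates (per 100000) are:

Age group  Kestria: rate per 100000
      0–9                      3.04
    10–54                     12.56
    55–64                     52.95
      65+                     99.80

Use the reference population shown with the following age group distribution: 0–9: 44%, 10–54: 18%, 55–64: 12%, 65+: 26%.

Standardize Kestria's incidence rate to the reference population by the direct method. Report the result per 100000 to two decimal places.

35.90

Standard weights: 0.44, 0.18, 0.12, 0.26.
Standardized rate: 0.4400×3.04 + 0.1800×12.56 + 0.1200×52.95 + 0.2600×99.80 = 35.9004 per 100000.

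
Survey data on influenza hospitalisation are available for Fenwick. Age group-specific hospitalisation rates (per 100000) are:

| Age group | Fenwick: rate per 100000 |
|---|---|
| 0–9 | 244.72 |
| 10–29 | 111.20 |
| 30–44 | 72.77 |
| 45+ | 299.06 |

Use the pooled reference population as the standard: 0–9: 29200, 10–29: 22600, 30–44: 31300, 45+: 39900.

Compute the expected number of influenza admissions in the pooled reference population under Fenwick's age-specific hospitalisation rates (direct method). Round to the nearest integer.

Expected influenza admissions = Σ (standard pop × age-specific rate ÷ 100000)
= 29200×244.72/100000 + 22600×111.20/100000 + 31300×72.77/100000 + 39900×299.06/100000
= 71.46 + 25.13 + 22.78 + 119.32 = 238.69.

239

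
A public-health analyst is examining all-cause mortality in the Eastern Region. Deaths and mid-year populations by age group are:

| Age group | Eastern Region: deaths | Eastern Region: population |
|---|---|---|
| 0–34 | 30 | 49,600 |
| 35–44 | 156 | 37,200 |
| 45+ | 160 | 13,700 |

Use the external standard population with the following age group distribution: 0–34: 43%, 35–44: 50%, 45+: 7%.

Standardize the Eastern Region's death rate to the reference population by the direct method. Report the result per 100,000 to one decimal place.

Age-specific rates per 100,000 for the Eastern Region: 60.48, 419.35, 1167.88.
Standard weights: 0.43, 0.50, 0.07.
Standardized rate: 0.4300×60.48 + 0.5000×419.35 + 0.0700×1167.88 = 317.4373 per 100,000.

317.4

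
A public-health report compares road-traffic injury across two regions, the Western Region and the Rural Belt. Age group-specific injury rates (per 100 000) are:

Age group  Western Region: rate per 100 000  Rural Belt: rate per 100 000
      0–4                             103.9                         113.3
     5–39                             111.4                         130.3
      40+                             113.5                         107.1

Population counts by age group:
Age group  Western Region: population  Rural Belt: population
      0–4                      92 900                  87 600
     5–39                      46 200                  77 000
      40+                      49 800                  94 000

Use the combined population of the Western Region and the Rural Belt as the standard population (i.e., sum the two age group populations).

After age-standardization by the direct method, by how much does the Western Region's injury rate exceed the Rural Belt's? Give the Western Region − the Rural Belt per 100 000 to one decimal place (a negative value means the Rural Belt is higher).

-6.9

Combined standard total = 447 500; weights = 0.4034, 0.2753, 0.3213.
The Western Region: 0.4034×103.9 + 0.2753×111.4 + 0.3213×113.5 = 109.0497 per 100 000.
The Rural Belt: 0.4034×113.3 + 0.2753×130.3 + 0.3213×107.1 = 115.9879 per 100 000.
Difference = 109.0497 − 115.9879 = -6.9382.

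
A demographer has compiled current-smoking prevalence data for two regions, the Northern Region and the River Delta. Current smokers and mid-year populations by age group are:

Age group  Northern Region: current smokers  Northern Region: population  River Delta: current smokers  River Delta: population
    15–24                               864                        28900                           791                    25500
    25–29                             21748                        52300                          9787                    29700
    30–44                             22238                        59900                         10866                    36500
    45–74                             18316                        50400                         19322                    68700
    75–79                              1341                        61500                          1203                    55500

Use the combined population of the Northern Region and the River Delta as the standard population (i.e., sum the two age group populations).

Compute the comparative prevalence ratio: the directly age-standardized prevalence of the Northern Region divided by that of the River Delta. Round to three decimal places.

Age-specific rates per 1000 for the Northern Region: 29.896, 415.832, 371.252, 363.413, 21.805.
For the River Delta: 31.020, 329.529, 297.699, 281.252, 21.676.
Combined standard total = 468900; weights = 0.1160, 0.1749, 0.2056, 0.2540, 0.2495.
The Northern Region: 0.1160×29.896 + 0.1749×415.832 + 0.2056×371.252 + 0.2540×363.413 + 0.2495×21.805 = 250.2599 per 1000.
The River Delta: 0.1160×31.020 + 0.1749×329.529 + 0.2056×297.699 + 0.2540×281.252 + 0.2495×21.676 = 199.2751 per 1000.
Ratio = 250.2599 ÷ 199.2751 = 1.25585.

1.256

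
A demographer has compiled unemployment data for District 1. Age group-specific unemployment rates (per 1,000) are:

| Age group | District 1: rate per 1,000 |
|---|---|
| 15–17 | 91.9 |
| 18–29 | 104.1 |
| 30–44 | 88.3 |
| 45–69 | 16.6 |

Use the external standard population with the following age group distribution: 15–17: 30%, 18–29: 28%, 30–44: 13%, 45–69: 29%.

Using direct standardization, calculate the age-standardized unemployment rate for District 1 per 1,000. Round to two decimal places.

73.01

Standard weights: 0.30, 0.28, 0.13, 0.29.
Standardized rate: 0.3000×91.9 + 0.2800×104.1 + 0.1300×88.3 + 0.2900×16.6 = 73.0110 per 1,000.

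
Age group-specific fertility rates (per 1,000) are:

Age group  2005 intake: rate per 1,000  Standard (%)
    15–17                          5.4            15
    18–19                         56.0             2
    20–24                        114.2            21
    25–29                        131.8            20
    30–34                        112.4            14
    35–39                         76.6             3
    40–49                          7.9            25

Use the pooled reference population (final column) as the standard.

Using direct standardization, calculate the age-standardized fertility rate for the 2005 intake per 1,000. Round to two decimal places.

72.28

Standard weights: 0.15, 0.02, 0.21, 0.20, 0.14, 0.03, 0.25.
Standardized rate: 0.1500×5.4 + 0.0200×56.0 + 0.2100×114.2 + 0.2000×131.8 + 0.1400×112.4 + 0.0300×76.6 + 0.2500×7.9 = 72.2810 per 1,000.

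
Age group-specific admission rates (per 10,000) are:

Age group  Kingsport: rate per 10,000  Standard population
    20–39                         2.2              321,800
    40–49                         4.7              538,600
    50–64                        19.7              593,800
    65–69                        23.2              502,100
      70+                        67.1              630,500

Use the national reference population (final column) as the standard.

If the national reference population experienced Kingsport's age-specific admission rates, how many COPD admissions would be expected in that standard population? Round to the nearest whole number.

Expected COPD admissions = Σ (standard pop × age-specific rate ÷ 10,000)
= 321,800×2.2/10,000 + 538,600×4.7/10,000 + 593,800×19.7/10,000 + 502,100×23.2/10,000 + 630,500×67.1/10,000
= 70.80 + 253.14 + 1169.79 + 1164.87 + 4230.65 = 6889.25.

6889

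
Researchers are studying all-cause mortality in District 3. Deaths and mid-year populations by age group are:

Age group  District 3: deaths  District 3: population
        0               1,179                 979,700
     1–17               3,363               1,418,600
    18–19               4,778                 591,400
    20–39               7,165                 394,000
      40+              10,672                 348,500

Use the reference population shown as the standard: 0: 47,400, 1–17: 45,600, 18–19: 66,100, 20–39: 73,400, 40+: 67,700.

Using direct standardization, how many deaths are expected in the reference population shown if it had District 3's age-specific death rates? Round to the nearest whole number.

Age-specific rates per 100,000 for District 3: 120.34, 237.06, 807.91, 1818.53, 3062.27.
Expected deaths = Σ (standard pop × age-specific rate ÷ 100,000)
= 47,400×120.34/100,000 + 45,600×237.06/100,000 + 66,100×807.91/100,000 + 73,400×1818.53/100,000 + 67,700×3062.27/100,000
= 57.04 + 108.10 + 534.03 + 1334.80 + 2073.15 = 4107.13.

4107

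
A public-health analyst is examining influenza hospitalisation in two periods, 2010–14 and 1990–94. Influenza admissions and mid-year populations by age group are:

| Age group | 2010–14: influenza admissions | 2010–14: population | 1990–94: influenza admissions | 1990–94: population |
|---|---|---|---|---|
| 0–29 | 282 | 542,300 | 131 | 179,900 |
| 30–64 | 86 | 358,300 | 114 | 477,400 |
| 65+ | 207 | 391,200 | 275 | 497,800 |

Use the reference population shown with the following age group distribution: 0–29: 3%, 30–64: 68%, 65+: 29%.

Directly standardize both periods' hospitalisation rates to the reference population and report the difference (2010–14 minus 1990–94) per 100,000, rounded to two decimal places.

-1.22

Age-specific rates per 100,000 for 2010–14: 52.00, 24.00, 52.91.
For 1990–94: 72.82, 23.88, 55.24.
Standard weights: 0.03, 0.68, 0.29.
2010–14: 0.0300×52.00 + 0.6800×24.00 + 0.2900×52.91 = 33.2266 per 100,000.
1990–94: 0.0300×72.82 + 0.6800×23.88 + 0.2900×55.24 = 34.4430 per 100,000.
Difference = 33.2266 − 34.4430 = -1.2164.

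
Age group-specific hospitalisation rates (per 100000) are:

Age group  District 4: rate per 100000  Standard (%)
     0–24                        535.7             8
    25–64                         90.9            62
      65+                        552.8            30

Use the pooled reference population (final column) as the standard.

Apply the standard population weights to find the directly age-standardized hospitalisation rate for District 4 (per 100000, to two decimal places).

Standard weights: 0.08, 0.62, 0.30.
Standardized rate: 0.0800×535.7 + 0.6200×90.9 + 0.3000×552.8 = 265.0540 per 100000.

265.05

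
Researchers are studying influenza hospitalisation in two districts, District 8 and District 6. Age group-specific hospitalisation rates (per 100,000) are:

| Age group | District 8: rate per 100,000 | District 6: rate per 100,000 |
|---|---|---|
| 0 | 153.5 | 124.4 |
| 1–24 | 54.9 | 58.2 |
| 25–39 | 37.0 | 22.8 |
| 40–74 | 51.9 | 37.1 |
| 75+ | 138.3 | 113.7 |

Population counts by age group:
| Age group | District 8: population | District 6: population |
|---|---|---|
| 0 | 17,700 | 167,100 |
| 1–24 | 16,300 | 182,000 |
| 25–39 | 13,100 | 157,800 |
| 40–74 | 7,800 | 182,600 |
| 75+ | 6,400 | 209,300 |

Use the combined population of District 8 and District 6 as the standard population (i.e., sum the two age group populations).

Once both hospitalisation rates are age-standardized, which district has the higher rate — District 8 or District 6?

Combined standard total = 960,100; weights = 0.1925, 0.2065, 0.1780, 0.1983, 0.2247.
District 8: 0.1925×153.5 + 0.2065×54.9 + 0.1780×37.0 + 0.1983×51.9 + 0.2247×138.3 = 88.8343 per 100,000.
District 6: 0.1925×124.4 + 0.2065×58.2 + 0.1780×22.8 + 0.1983×37.1 + 0.2247×113.7 = 72.9254 per 100,000.

District 8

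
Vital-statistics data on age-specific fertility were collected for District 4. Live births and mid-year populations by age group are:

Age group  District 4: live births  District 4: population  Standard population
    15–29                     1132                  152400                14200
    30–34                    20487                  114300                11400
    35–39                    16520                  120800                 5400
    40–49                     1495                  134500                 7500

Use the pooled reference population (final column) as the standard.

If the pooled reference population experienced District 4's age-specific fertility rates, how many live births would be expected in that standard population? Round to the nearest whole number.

2971

Age-specific rates per 1000 for District 4: 7.428, 179.239, 136.755, 11.115.
Expected live births = Σ (standard pop × age-specific rate ÷ 1000)
= 14200×7.428/1000 + 11400×179.239/1000 + 5400×136.755/1000 + 7500×11.115/1000
= 105.48 + 2043.32 + 738.48 + 83.36 = 2970.64.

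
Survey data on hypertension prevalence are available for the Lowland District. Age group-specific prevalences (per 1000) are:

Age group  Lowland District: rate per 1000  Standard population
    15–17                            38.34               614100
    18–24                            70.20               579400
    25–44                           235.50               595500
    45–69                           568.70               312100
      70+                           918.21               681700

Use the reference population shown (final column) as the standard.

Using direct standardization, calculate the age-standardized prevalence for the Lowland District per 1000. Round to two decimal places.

Standard total = 2782800; weights = 0.2207, 0.2082, 0.2140, 0.1122, 0.2450.
Standardized rate: 0.2207×38.34 + 0.2082×70.20 + 0.2140×235.50 + 0.1122×568.70 + 0.2450×918.21 = 362.1869 per 1000.

362.19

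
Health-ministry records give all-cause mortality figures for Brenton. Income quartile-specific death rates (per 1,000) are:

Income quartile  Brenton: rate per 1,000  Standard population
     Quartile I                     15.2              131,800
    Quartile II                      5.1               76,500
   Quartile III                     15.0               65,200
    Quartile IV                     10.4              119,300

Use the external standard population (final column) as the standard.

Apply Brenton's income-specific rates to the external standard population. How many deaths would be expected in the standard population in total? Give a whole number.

4612

Expected deaths = Σ (standard pop × income-specific rate ÷ 1,000)
= 131,800×15.2/1,000 + 76,500×5.1/1,000 + 65,200×15.0/1,000 + 119,300×10.4/1,000
= 2003.36 + 390.15 + 978.00 + 1240.72 = 4612.23.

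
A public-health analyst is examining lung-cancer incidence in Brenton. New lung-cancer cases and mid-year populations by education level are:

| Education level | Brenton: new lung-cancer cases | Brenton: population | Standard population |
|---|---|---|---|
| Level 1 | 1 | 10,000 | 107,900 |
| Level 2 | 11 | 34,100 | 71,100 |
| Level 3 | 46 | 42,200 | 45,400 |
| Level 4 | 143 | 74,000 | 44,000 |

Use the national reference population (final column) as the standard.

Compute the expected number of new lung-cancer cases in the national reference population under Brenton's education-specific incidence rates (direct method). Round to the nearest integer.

168

Education-specific rates per 100,000 for Brenton: 10.00, 32.26, 109.00, 193.24.
Expected new lung-cancer cases = Σ (standard pop × education-specific rate ÷ 100,000)
= 107,900×10.00/100,000 + 71,100×32.26/100,000 + 45,400×109.00/100,000 + 44,000×193.24/100,000
= 10.79 + 22.94 + 49.49 + 85.03 = 168.24.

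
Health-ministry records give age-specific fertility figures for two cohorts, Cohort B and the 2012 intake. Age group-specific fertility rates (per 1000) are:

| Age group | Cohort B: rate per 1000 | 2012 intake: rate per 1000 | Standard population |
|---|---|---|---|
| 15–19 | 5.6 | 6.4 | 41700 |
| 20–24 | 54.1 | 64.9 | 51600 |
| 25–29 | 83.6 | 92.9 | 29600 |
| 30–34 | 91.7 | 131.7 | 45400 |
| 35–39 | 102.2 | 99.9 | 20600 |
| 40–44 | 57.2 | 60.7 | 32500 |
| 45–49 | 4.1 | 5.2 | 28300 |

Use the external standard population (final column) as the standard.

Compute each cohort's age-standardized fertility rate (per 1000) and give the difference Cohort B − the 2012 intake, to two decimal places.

-11.13

Standard total = 249700; weights = 0.1670, 0.2066, 0.1185, 0.1818, 0.0825, 0.1302, 0.1133.
Cohort B: 0.1670×5.6 + 0.2066×54.1 + 0.1185×83.6 + 0.1818×91.7 + 0.0825×102.2 + 0.1302×57.2 + 0.1133×4.1 = 55.0387 per 1000.
The 2012 intake: 0.1670×6.4 + 0.2066×64.9 + 0.1185×92.9 + 0.1818×131.7 + 0.0825×99.9 + 0.1302×60.7 + 0.1133×5.2 = 66.1698 per 1000.
Difference = 55.0387 − 66.1698 = -11.1310.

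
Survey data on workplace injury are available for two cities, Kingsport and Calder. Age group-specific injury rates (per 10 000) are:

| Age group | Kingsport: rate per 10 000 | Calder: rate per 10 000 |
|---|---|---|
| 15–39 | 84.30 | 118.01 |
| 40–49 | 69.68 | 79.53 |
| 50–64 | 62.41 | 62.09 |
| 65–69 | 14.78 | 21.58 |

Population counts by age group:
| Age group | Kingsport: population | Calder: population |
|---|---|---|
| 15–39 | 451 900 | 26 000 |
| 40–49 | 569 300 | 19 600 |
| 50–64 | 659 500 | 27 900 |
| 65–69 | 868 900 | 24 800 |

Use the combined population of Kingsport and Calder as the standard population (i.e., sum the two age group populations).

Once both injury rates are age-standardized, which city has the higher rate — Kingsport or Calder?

Calder

Combined standard total = 2 647 900; weights = 0.1805, 0.2224, 0.2596, 0.3375.
Kingsport: 0.1805×84.30 + 0.2224×69.68 + 0.2596×62.41 + 0.3375×14.78 = 51.9019 per 10 000.
Calder: 0.1805×118.01 + 0.2224×79.53 + 0.2596×62.09 + 0.3375×21.58 = 62.3887 per 10 000.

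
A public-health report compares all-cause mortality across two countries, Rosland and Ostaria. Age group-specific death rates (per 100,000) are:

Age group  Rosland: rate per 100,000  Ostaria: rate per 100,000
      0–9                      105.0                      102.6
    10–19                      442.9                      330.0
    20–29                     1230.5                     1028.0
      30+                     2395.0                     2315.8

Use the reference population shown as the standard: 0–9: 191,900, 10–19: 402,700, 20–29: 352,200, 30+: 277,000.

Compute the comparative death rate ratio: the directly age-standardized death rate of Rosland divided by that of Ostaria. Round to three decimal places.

1.120

Standard total = 1,223,800; weights = 0.1568, 0.3291, 0.2878, 0.2263.
Rosland: 0.1568×105.0 + 0.3291×442.9 + 0.2878×1230.5 + 0.2263×2395.0 = 1058.4266 per 100,000.
Ostaria: 0.1568×102.6 + 0.3291×330.0 + 0.2878×1028.0 + 0.2263×2315.8 = 944.6953 per 100,000.
Ratio = 1058.4266 ÷ 944.6953 = 1.12039.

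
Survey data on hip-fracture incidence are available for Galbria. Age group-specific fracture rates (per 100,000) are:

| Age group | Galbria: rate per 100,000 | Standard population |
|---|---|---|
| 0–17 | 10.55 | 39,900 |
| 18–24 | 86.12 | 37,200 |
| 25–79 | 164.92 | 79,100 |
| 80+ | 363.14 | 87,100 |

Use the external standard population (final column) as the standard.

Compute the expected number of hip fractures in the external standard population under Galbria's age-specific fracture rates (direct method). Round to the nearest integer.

483

Expected hip fractures = Σ (standard pop × age-specific rate ÷ 100,000)
= 39,900×10.55/100,000 + 37,200×86.12/100,000 + 79,100×164.92/100,000 + 87,100×363.14/100,000
= 4.21 + 32.04 + 130.45 + 316.29 = 482.99.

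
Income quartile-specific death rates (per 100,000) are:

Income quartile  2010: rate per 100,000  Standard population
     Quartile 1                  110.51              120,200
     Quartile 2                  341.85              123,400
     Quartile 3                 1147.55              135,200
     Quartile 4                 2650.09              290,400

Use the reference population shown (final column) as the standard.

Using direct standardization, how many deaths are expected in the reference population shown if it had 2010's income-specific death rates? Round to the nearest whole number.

9802

Expected deaths = Σ (standard pop × income-specific rate ÷ 100,000)
= 120,200×110.51/100,000 + 123,400×341.85/100,000 + 135,200×1147.55/100,000 + 290,400×2650.09/100,000
= 132.83 + 421.84 + 1551.49 + 7695.86 = 9802.02.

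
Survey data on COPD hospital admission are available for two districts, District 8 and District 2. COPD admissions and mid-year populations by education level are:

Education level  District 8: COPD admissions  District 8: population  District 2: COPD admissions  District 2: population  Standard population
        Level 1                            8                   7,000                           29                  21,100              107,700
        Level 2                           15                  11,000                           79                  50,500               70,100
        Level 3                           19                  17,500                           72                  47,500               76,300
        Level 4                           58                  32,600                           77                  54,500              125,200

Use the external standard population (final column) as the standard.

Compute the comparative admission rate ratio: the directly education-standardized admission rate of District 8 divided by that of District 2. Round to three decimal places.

0.953

Education-specific rates per 10,000 for District 8: 11.43, 13.64, 10.86, 17.79.
For District 2: 13.74, 15.64, 15.16, 14.13.
Standard total = 379,300; weights = 0.2839, 0.1848, 0.2012, 0.3301.
District 8: 0.2839×11.43 + 0.1848×13.64 + 0.2012×10.86 + 0.3301×17.79 = 13.8219 per 10,000.
District 2: 0.2839×13.74 + 0.1848×15.64 + 0.2012×15.16 + 0.3301×14.13 = 14.5064 per 10,000.
Ratio = 13.8219 ÷ 14.5064 = 0.95281.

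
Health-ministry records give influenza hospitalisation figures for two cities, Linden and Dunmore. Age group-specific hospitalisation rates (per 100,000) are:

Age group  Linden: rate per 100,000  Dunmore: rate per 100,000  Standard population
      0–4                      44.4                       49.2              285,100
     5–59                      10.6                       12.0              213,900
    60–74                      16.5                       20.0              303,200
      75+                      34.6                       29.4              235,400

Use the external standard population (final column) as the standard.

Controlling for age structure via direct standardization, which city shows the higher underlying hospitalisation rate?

Dunmore

Standard total = 1,037,600; weights = 0.2748, 0.2061, 0.2922, 0.2269.
Linden: 0.2748×44.4 + 0.2061×10.6 + 0.2922×16.5 + 0.2269×34.6 = 27.0561 per 100,000.
Dunmore: 0.2748×49.2 + 0.2061×12.0 + 0.2922×20.0 + 0.2269×29.4 = 28.5066 per 100,000.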